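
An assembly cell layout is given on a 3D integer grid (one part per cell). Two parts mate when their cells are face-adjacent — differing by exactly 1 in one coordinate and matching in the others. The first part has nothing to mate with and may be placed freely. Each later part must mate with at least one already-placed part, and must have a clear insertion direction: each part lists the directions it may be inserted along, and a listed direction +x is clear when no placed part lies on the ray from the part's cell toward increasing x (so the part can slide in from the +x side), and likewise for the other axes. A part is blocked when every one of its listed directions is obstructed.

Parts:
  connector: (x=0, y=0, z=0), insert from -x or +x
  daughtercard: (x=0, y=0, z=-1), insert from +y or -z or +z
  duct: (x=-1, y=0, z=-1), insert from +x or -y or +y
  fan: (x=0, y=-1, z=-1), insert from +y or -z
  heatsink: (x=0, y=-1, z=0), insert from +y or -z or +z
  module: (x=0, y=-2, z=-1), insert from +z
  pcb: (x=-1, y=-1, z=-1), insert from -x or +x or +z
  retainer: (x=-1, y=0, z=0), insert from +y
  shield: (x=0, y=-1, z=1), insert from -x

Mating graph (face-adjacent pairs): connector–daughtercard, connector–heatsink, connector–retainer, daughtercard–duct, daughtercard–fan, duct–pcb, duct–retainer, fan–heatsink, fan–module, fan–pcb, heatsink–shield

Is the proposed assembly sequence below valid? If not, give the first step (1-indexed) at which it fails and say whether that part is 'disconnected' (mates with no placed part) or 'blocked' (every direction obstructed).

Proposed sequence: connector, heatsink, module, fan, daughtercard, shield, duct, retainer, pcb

1. connector@(0, 0, 0) [-x clear] — {connector}
2. heatsink@(0, -1, 0) [-z clear] — {connector, heatsink}
3. module@(0, -2, -1) — no placed neighbour ⇒ disconnected

Invalid at step 3 (disconnected)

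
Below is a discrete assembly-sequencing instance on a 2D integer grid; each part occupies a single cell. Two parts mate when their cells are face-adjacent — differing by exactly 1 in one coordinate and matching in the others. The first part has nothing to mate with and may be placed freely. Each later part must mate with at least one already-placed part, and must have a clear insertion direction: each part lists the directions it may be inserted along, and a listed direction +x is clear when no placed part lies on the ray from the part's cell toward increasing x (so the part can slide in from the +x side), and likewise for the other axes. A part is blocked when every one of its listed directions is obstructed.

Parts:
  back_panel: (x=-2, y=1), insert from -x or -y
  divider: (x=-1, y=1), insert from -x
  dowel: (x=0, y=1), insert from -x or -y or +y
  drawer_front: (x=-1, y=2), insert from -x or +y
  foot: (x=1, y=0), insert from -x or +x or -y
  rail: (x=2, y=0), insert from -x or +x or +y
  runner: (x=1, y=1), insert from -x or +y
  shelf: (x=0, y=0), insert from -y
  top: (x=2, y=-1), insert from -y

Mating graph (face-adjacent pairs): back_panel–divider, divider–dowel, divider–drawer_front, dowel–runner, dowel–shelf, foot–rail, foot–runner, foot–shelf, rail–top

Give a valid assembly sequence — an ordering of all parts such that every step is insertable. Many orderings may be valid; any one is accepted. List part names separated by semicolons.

foot; rail; top; shelf; runner; dowel; divider; drawer_front; back_panel

1. foot@(1, 0) [-x clear] — {foot}
2. rail@(2, 0) [+x clear] — {foot, rail}
3. top@(2, -1) [-y clear] — {foot, rail, top}
4. shelf@(0, 0) [-y clear] — {foot, rail, shelf, top}
5. runner@(1, 1) [-x clear] — {foot, rail, runner, shelf, top}
6. dowel@(0, 1) [-x clear] — {dowel, foot, rail, runner, shelf, top}
7. divider@(-1, 1) [-x clear] — {divider, dowel, foot, rail, runner, shelf, top}
8. drawer_front@(-1, 2) [-x clear] — {divider, dowel, drawer_front, foot, rail, runner, shelf, top}
9. back_panel@(-2, 1) [-x clear] — {back_panel, divider, dowel, drawer_front, foot, rail, runner, shelf, top}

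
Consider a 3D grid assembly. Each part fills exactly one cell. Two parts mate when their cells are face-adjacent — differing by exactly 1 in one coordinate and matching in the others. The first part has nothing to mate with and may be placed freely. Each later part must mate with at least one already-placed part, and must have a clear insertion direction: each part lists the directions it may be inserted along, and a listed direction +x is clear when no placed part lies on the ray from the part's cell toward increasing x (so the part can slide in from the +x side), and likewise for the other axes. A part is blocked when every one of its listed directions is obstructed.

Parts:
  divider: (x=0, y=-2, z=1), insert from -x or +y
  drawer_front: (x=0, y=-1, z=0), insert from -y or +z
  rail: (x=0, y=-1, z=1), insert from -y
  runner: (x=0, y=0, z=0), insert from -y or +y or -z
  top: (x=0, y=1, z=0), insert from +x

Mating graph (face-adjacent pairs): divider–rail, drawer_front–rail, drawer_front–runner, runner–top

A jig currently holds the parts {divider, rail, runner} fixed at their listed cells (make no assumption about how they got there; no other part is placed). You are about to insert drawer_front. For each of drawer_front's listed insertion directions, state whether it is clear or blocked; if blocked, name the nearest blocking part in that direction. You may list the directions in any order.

+z: blocked by rail; -y: clear

-y: ray from drawer_front(0, -1, 0) has no placed part ⇒ clear
+z: nearest on ray is rail@(0, -1, 1) ⇒ blocked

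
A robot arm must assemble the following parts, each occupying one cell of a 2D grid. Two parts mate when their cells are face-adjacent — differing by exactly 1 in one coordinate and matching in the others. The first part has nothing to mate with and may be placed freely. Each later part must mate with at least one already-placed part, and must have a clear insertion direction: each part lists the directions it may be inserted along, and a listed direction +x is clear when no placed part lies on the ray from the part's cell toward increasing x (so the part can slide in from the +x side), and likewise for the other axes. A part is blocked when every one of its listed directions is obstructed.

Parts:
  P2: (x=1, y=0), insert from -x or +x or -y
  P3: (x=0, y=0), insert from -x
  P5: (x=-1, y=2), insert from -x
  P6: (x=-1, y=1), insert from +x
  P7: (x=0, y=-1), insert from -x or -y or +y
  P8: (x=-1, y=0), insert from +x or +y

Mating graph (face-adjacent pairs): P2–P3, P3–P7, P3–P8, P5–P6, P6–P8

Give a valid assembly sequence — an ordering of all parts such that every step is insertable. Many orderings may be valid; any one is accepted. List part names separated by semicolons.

P2; P3; P8; P6; P5; P7

1. P2@(1, 0) [-x clear] — {P2}
2. P3@(0, 0) [-x clear] — {P2, P3}
3. P8@(-1, 0) [+y clear] — {P2, P3, P8}
4. P6@(-1, 1) [+x clear] — {P2, P3, P6, P8}
5. P5@(-1, 2) [-x clear] — {P2, P3, P5, P6, P8}
6. P7@(0, -1) [-x clear] — {P2, P3, P5, P6, P7, P8}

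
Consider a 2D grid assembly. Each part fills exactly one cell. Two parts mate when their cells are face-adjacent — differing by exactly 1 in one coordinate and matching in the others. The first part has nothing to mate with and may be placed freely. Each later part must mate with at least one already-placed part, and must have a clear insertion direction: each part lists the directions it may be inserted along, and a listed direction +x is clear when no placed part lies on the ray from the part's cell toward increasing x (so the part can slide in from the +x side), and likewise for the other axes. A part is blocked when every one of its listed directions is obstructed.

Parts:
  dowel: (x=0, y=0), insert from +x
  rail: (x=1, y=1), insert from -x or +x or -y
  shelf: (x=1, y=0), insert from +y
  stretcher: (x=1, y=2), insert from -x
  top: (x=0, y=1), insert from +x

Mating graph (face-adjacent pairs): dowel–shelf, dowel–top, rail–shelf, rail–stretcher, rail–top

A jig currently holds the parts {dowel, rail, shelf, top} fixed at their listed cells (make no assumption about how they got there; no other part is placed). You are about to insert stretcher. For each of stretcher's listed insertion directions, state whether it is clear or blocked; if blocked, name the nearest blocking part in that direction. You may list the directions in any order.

-x: ray from stretcher(1, 2) has no placed part ⇒ clear

-x: clear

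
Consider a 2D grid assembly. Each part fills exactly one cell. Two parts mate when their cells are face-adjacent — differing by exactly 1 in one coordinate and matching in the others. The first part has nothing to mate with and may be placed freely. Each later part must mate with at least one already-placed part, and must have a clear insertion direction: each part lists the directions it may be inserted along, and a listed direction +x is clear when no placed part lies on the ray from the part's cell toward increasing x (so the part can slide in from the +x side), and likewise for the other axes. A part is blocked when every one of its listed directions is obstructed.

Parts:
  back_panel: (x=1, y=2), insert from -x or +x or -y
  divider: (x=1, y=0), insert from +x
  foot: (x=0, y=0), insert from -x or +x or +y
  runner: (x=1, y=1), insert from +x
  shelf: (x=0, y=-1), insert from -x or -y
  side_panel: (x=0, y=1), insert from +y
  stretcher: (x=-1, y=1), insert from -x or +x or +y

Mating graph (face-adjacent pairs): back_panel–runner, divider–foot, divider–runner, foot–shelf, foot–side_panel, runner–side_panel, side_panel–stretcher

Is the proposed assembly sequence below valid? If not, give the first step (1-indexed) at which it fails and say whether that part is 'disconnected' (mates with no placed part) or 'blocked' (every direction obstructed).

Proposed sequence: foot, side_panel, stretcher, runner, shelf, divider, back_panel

1. foot@(0, 0) [-x clear] — {foot}
2. side_panel@(0, 1) [+y clear] — {foot, side_panel}
3. stretcher@(-1, 1) [-x clear] — {foot, side_panel, stretcher}
4. runner@(1, 1) [+x clear] — {foot, runner, side_panel, stretcher}
5. shelf@(0, -1) [-x clear] — {foot, runner, shelf, side_panel, stretcher}
6. divider@(1, 0) [+x clear] — {divider, foot, runner, shelf, side_panel, stretcher}
7. back_panel@(1, 2) [-x clear] — {back_panel, divider, foot, runner, shelf, side_panel, stretcher}

Valid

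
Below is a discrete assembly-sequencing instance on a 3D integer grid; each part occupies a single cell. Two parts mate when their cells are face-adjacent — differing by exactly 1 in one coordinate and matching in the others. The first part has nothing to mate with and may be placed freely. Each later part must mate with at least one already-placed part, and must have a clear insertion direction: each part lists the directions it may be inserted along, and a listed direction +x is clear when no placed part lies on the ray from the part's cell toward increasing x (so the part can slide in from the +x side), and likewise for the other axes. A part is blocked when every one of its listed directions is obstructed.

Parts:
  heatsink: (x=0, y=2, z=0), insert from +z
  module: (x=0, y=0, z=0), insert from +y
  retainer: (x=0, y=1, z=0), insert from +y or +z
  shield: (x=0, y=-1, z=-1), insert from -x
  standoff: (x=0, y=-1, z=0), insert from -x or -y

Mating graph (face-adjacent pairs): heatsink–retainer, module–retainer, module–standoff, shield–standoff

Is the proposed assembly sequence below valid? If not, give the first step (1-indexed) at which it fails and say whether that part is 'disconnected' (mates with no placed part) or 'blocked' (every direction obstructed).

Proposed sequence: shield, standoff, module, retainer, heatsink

1. shield@(0, -1, -1) [-x clear] — {shield}
2. standoff@(0, -1, 0) [-x clear] — {shield, standoff}
3. module@(0, 0, 0) [+y clear] — {module, shield, standoff}
4. retainer@(0, 1, 0) [+y clear] — {module, retainer, shield, standoff}
5. heatsink@(0, 2, 0) [+z clear] — {heatsink, module, retainer, shield, standoff}

Valid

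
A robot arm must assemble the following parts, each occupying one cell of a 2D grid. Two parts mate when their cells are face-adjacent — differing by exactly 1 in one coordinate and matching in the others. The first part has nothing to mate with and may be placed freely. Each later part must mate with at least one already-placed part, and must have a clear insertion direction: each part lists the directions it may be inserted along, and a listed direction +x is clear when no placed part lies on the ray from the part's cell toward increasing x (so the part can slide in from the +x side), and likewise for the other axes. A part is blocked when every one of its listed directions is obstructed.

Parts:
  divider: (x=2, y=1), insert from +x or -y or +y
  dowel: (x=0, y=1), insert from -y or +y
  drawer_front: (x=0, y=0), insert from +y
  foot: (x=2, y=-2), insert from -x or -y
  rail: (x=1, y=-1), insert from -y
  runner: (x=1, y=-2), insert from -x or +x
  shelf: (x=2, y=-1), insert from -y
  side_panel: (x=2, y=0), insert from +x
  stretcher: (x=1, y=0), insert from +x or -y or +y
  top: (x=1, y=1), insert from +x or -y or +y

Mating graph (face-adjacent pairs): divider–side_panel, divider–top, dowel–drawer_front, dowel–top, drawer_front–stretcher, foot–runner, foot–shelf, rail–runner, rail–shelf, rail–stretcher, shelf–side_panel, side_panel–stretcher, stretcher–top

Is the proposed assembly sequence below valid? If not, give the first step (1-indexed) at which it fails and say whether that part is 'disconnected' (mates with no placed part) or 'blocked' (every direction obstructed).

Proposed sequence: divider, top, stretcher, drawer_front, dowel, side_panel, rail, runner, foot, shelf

Invalid at step 10 (blocked)

1. divider@(2, 1) [+x clear] — {divider}
2. top@(1, 1) [-y clear] — {divider, top}
3. stretcher@(1, 0) [+x clear] — {divider, stretcher, top}
4. drawer_front@(0, 0) [+y clear] — {divider, drawer_front, stretcher, top}
5. dowel@(0, 1) [+y clear] — {divider, dowel, drawer_front, stretcher, top}
6. side_panel@(2, 0) [+x clear] — {divider, dowel, drawer_front, side_panel, stretcher, top}
7. rail@(1, -1) [-y clear] — {divider, dowel, drawer_front, rail, side_panel, stretcher, top}
8. runner@(1, -2) [-x clear] — {divider, dowel, drawer_front, rail, runner, side_panel, stretcher, top}
9. foot@(2, -2) [-y clear] — {divider, dowel, drawer_front, foot, rail, runner, side_panel, stretcher, top}
10. shelf@(2, -1) — -y all obstructed ⇒ blocked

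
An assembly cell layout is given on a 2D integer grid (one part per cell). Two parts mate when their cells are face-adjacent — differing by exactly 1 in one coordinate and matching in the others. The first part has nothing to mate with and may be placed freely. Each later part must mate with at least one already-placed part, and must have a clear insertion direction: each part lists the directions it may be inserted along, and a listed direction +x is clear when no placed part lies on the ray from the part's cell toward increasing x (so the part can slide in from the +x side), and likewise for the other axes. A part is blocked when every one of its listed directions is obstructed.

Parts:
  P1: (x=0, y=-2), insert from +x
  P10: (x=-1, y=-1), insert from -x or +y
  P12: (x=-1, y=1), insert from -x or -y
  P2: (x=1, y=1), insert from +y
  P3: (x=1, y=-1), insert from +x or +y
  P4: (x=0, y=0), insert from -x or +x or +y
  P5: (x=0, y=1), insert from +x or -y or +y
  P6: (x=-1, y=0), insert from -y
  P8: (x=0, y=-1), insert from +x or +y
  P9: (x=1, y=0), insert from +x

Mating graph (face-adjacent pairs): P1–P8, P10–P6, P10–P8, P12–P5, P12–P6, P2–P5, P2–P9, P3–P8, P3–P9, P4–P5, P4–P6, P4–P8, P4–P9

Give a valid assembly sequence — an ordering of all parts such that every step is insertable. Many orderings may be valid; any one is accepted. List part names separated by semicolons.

P2; P5; P4; P6; P8; P3; P10; P9; P1; P12

1. P2@(1, 1) [+y clear] — {P2}
2. P5@(0, 1) [-y clear] — {P2, P5}
3. P4@(0, 0) [-x clear] — {P2, P4, P5}
4. P6@(-1, 0) [-y clear] — {P2, P4, P5, P6}
5. P8@(0, -1) [+x clear] — {P2, P4, P5, P6, P8}
6. P3@(1, -1) [+x clear] — {P2, P3, P4, P5, P6, P8}
7. P10@(-1, -1) [-x clear] — {P10, P2, P3, P4, P5, P6, P8}
8. P9@(1, 0) [+x clear] — {P10, P2, P3, P4, P5, P6, P8, P9}
9. P1@(0, -2) [+x clear] — {P1, P10, P2, P3, P4, P5, P6, P8, P9}
10. P12@(-1, 1) [-x clear] — {P1, P10, P12, P2, P3, P4, P5, P6, P8, P9}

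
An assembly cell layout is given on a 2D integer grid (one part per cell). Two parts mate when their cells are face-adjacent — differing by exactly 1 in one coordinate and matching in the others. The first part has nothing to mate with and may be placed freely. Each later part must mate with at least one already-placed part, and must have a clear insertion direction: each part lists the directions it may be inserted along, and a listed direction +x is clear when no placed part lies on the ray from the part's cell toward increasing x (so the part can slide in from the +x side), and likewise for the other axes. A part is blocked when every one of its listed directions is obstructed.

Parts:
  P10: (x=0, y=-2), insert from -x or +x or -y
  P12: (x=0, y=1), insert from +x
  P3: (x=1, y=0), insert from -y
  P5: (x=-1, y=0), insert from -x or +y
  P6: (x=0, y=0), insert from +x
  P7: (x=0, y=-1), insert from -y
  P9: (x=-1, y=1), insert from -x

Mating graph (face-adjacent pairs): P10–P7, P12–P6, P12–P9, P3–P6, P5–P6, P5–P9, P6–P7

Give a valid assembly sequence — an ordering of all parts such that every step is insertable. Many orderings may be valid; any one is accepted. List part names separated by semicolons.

P7; P10; P6; P5; P3; P12; P9

1. P7@(0, -1) [-y clear] — {P7}
2. P10@(0, -2) [-x clear] — {P10, P7}
3. P6@(0, 0) [+x clear] — {P10, P6, P7}
4. P5@(-1, 0) [-x clear] — {P10, P5, P6, P7}
5. P3@(1, 0) [-y clear] — {P10, P3, P5, P6, P7}
6. P12@(0, 1) [+x clear] — {P10, P12, P3, P5, P6, P7}
7. P9@(-1, 1) [-x clear] — {P10, P12, P3, P5, P6, P7, P9}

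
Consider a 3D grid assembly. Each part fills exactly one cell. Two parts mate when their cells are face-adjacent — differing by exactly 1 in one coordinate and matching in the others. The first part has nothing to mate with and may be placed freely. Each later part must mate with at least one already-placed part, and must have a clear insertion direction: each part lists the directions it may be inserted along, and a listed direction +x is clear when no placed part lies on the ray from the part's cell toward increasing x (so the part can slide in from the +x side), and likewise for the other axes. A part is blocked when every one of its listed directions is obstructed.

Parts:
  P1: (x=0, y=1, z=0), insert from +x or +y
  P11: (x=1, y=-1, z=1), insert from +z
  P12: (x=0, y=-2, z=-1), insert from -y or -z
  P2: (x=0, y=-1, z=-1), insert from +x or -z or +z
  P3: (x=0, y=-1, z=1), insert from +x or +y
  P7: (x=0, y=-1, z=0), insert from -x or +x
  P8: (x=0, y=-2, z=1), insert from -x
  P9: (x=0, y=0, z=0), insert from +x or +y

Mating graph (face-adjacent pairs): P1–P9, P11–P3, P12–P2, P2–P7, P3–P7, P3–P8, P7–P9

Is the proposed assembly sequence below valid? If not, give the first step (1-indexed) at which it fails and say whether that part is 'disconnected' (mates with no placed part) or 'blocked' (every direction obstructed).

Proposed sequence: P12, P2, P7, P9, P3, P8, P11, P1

Valid

1. P12@(0, -2, -1) [-y clear] — {P12}
2. P2@(0, -1, -1) [+x clear] — {P12, P2}
3. P7@(0, -1, 0) [-x clear] — {P12, P2, P7}
4. P9@(0, 0, 0) [+x clear] — {P12, P2, P7, P9}
5. P3@(0, -1, 1) [+x clear] — {P12, P2, P3, P7, P9}
6. P8@(0, -2, 1) [-x clear] — {P12, P2, P3, P7, P8, P9}
7. P11@(1, -1, 1) [+z clear] — {P11, P12, P2, P3, P7, P8, P9}
8. P1@(0, 1, 0) [+x clear] — {P1, P11, P12, P2, P3, P7, P8, P9}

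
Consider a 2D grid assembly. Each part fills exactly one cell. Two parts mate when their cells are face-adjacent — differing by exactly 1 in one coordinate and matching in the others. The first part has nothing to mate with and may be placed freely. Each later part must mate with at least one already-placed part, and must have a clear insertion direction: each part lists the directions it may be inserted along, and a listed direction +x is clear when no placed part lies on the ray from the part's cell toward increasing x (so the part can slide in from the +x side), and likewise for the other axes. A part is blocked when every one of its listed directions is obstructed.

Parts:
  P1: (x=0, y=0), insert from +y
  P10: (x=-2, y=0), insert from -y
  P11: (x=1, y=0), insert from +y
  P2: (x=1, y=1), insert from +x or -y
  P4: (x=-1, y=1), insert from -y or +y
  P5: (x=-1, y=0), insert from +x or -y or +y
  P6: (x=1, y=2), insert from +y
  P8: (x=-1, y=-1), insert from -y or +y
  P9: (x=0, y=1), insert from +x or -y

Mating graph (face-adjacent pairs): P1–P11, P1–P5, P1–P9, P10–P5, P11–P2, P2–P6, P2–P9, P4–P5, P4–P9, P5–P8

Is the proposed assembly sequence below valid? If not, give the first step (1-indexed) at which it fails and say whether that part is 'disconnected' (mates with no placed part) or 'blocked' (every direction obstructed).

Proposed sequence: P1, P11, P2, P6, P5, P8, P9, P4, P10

1. P1@(0, 0) [+y clear] — {P1}
2. P11@(1, 0) [+y clear] — {P1, P11}
3. P2@(1, 1) [+x clear] — {P1, P11, P2}
4. P6@(1, 2) [+y clear] — {P1, P11, P2, P6}
5. P5@(-1, 0) [-y clear] — {P1, P11, P2, P5, P6}
6. P8@(-1, -1) [-y clear] — {P1, P11, P2, P5, P6, P8}
7. P9@(0, 1) — +x/-y all obstructed ⇒ blocked

Invalid at step 7 (blocked)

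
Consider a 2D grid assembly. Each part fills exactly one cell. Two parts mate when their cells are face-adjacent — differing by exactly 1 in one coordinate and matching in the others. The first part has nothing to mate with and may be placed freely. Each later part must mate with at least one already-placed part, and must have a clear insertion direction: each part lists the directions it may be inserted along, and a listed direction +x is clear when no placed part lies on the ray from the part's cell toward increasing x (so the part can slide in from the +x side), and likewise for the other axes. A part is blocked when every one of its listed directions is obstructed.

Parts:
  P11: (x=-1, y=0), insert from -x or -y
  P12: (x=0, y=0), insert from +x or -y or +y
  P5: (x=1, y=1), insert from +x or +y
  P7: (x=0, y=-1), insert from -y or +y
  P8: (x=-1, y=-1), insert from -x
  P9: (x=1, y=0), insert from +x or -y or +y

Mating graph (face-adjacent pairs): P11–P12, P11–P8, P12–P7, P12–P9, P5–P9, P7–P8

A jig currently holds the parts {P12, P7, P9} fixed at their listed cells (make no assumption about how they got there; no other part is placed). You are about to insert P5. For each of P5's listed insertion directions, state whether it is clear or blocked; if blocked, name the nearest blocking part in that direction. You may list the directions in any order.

+x: clear; +y: clear

+x: ray from P5(1, 1) has no placed part ⇒ clear
+y: ray from P5(1, 1) has no placed part ⇒ clear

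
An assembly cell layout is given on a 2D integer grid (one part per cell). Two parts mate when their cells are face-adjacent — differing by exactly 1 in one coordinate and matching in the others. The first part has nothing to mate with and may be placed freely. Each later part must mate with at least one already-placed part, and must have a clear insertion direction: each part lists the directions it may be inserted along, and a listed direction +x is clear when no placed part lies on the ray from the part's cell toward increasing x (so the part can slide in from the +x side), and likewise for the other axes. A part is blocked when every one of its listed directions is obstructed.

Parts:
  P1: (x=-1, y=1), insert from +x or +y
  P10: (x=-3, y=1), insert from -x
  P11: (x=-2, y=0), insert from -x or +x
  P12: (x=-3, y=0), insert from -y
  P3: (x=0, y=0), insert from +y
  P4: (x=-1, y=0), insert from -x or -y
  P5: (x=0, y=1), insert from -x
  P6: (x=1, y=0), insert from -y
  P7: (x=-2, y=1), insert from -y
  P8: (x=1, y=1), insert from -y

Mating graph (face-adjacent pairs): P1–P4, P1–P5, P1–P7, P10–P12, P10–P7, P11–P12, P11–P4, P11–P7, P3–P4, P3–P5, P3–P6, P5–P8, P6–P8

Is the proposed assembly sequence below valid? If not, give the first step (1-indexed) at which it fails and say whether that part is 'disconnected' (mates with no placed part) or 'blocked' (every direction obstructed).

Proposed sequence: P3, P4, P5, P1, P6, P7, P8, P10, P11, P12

Invalid at step 7 (blocked)

1. P3@(0, 0) [+y clear] — {P3}
2. P4@(-1, 0) [-x clear] — {P3, P4}
3. P5@(0, 1) [-x clear] — {P3, P4, P5}
4. P1@(-1, 1) [+y clear] — {P1, P3, P4, P5}
5. P6@(1, 0) [-y clear] — {P1, P3, P4, P5, P6}
6. P7@(-2, 1) [-y clear] — {P1, P3, P4, P5, P6, P7}
7. P8@(1, 1) — -y all obstructed ⇒ blocked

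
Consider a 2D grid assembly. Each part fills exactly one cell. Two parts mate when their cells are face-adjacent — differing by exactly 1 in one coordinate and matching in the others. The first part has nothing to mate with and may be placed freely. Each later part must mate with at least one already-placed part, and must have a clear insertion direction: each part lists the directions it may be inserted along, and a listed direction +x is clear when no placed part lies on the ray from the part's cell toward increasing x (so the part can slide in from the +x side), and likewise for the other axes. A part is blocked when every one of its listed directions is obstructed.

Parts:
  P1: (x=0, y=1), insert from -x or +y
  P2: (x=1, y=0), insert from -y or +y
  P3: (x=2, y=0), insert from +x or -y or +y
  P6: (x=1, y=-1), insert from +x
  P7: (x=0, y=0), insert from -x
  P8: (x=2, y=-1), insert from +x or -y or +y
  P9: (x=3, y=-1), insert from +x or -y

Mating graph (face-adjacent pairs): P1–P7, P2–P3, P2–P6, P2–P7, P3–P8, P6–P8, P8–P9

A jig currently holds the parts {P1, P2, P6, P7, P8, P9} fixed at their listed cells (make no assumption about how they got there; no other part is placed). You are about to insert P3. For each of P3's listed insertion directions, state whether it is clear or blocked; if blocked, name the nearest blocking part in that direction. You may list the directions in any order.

+x: ray from P3(2, 0) has no placed part ⇒ clear
-y: nearest on ray is P8@(2, -1) ⇒ blocked
+y: ray from P3(2, 0) has no placed part ⇒ clear

+x: clear; +y: clear; -y: blocked by P8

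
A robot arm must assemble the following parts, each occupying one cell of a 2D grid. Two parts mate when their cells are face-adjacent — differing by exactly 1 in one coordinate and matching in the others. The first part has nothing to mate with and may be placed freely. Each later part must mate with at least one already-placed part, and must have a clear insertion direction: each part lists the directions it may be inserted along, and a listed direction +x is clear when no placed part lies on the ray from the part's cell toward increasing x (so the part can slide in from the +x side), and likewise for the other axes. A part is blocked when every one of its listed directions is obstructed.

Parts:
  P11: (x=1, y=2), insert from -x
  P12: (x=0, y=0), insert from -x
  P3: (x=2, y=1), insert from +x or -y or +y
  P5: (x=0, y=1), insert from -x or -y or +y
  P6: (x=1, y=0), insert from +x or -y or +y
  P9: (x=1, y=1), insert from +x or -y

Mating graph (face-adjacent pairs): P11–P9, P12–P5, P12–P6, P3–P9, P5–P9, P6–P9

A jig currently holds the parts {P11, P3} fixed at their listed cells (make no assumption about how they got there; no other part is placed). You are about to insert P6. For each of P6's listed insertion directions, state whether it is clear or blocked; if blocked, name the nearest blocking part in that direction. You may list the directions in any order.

+x: ray from P6(1, 0) has no placed part ⇒ clear
-y: ray from P6(1, 0) has no placed part ⇒ clear
+y: nearest on ray is P11@(1, 2) ⇒ blocked

+x: clear; +y: blocked by P11; -y: clear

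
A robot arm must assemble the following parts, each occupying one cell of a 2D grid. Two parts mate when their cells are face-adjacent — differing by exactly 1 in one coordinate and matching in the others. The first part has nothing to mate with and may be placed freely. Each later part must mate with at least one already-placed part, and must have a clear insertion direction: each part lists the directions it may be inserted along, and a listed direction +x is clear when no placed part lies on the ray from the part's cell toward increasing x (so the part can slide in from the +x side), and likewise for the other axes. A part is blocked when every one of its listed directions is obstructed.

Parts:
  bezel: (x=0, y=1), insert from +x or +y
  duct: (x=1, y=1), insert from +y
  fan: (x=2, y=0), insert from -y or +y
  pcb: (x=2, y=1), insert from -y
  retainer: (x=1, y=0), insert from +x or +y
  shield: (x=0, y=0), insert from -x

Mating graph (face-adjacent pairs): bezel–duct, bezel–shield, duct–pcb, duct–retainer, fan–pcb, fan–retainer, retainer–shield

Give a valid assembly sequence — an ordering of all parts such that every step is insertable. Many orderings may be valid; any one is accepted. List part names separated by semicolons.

1. retainer@(1, 0) [+x clear] — {retainer}
2. duct@(1, 1) [+y clear] — {duct, retainer}
3. bezel@(0, 1) [+y clear] — {bezel, duct, retainer}
4. pcb@(2, 1) [-y clear] — {bezel, duct, pcb, retainer}
5. shield@(0, 0) [-x clear] — {bezel, duct, pcb, retainer, shield}
6. fan@(2, 0) [-y clear] — {bezel, duct, fan, pcb, retainer, shield}

retainer; duct; bezel; pcb; shield; fan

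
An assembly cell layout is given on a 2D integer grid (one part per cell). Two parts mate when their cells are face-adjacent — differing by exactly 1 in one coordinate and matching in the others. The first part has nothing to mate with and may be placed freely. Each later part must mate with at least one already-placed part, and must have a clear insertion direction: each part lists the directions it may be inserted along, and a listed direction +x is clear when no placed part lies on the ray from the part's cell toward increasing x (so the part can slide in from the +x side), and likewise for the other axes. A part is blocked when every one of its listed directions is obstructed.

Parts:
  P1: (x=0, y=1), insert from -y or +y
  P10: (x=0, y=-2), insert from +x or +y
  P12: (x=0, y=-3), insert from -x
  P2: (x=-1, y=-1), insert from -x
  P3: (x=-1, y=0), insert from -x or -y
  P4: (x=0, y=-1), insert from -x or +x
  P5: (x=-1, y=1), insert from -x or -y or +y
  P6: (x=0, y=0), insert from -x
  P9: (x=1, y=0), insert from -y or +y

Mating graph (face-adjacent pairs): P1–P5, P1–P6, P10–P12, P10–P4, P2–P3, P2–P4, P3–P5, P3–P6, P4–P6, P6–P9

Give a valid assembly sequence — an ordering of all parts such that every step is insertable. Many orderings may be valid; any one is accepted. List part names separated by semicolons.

1. P5@(-1, 1) [-x clear] — {P5}
2. P1@(0, 1) [-y clear] — {P1, P5}
3. P6@(0, 0) [-x clear] — {P1, P5, P6}
4. P9@(1, 0) [-y clear] — {P1, P5, P6, P9}
5. P4@(0, -1) [-x clear] — {P1, P4, P5, P6, P9}
6. P3@(-1, 0) [-x clear] — {P1, P3, P4, P5, P6, P9}
7. P2@(-1, -1) [-x clear] — {P1, P2, P3, P4, P5, P6, P9}
8. P10@(0, -2) [+x clear] — {P1, P10, P2, P3, P4, P5, P6, P9}
9. P12@(0, -3) [-x clear] — {P1, P10, P12, P2, P3, P4, P5, P6, P9}

P5; P1; P6; P9; P4; P3; P2; P10; P12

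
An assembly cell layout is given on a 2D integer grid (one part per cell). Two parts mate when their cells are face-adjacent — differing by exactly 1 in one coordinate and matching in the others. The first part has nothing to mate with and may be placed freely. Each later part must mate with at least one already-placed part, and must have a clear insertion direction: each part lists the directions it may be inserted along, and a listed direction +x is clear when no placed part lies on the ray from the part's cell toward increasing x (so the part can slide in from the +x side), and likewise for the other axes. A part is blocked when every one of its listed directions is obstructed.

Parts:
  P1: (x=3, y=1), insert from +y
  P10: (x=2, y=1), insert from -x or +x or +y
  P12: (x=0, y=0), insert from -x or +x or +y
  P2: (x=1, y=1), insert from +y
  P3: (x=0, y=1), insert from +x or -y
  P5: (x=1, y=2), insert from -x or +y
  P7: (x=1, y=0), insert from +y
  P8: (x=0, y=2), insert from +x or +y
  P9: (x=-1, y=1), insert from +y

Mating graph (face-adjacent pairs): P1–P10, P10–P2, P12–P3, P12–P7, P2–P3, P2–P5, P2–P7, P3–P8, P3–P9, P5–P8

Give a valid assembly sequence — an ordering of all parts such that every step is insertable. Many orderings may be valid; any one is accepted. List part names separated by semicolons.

1. P12@(0, 0) [-x clear] — {P12}
2. P3@(0, 1) [+x clear] — {P12, P3}
3. P9@(-1, 1) [+y clear] — {P12, P3, P9}
4. P7@(1, 0) [+y clear] — {P12, P3, P7, P9}
5. P8@(0, 2) [+x clear] — {P12, P3, P7, P8, P9}
6. P2@(1, 1) [+y clear] — {P12, P2, P3, P7, P8, P9}
7. P5@(1, 2) [+y clear] — {P12, P2, P3, P5, P7, P8, P9}
8. P10@(2, 1) [+x clear] — {P10, P12, P2, P3, P5, P7, P8, P9}
9. P1@(3, 1) [+y clear] — {P1, P10, P12, P2, P3, P5, P7, P8, P9}

P12; P3; P9; P7; P8; P2; P5; P10; P1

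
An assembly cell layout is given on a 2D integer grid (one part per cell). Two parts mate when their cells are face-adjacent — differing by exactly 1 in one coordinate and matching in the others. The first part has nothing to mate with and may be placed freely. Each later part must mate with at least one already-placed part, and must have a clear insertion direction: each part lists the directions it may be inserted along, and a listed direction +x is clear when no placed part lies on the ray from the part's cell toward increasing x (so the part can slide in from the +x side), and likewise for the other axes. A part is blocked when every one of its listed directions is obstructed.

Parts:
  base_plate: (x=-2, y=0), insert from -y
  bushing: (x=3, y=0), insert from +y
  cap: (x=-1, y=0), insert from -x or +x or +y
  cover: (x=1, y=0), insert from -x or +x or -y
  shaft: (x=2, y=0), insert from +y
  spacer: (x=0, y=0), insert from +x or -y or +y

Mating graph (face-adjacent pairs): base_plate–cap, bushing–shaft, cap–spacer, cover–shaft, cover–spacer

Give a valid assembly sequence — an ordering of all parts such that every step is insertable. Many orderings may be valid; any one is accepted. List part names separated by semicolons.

base_plate; cap; spacer; cover; shaft; bushing

1. base_plate@(-2, 0) [-y clear] — {base_plate}
2. cap@(-1, 0) [+x clear] — {base_plate, cap}
3. spacer@(0, 0) [+x clear] — {base_plate, cap, spacer}
4. cover@(1, 0) [+x clear] — {base_plate, cap, cover, spacer}
5. shaft@(2, 0) [+y clear] — {base_plate, cap, cover, shaft, spacer}
6. bushing@(3, 0) [+y clear] — {base_plate, bushing, cap, cover, shaft, spacer}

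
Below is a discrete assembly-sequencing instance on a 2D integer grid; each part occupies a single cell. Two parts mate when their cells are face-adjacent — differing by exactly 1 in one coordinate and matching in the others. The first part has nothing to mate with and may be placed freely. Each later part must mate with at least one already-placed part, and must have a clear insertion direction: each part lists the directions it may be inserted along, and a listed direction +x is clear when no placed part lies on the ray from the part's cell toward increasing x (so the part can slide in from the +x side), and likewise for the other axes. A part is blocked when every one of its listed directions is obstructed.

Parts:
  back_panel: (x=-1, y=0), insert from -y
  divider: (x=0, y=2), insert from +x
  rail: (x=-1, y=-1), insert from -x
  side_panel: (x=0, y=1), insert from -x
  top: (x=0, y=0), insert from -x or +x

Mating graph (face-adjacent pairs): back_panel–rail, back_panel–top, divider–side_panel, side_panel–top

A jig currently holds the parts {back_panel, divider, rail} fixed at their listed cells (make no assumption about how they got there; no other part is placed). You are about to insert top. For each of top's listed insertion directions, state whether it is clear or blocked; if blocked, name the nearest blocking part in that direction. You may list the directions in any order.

-x: nearest on ray is back_panel@(-1, 0) ⇒ blocked
+x: ray from top(0, 0) has no placed part ⇒ clear

+x: clear; -x: blocked by back_panel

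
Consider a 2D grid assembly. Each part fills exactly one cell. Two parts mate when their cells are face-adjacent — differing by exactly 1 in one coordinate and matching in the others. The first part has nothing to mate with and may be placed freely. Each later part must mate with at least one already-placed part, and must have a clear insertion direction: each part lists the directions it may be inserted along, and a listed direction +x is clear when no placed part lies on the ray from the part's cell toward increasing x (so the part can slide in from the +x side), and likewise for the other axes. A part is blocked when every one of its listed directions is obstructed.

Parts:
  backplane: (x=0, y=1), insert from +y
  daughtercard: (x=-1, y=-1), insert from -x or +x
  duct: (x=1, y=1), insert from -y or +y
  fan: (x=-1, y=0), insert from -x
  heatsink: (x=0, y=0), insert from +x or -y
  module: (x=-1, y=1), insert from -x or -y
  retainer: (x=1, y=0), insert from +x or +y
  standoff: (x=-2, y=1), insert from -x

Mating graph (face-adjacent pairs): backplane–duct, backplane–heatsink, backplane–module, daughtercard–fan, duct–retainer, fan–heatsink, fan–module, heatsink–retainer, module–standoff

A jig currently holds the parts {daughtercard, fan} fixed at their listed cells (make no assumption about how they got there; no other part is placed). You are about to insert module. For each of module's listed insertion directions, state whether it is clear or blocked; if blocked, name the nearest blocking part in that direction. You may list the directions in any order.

-x: ray from module(-1, 1) has no placed part ⇒ clear
-y: nearest on ray is fan@(-1, 0) ⇒ blocked

-x: clear; -y: blocked by fan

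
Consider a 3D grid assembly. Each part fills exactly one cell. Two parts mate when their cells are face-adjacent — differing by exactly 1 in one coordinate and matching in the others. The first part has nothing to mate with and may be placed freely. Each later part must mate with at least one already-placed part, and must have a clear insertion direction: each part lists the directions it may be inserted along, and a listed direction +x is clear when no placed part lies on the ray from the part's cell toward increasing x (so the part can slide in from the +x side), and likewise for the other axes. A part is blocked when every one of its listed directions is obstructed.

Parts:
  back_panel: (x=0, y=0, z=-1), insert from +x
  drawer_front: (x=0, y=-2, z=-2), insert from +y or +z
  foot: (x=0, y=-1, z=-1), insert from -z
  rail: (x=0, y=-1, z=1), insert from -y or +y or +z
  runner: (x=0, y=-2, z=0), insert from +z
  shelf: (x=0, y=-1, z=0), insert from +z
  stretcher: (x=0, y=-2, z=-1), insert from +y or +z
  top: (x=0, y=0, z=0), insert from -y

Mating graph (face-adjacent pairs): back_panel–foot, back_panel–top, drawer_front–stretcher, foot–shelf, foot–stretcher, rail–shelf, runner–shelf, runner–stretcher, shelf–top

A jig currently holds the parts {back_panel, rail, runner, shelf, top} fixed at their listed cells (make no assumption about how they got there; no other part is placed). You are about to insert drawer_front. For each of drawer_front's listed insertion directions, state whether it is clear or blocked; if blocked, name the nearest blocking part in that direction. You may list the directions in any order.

+y: ray from drawer_front(0, -2, -2) has no placed part ⇒ clear
+z: nearest on ray is runner@(0, -2, 0) ⇒ blocked

+y: clear; +z: blocked by runner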